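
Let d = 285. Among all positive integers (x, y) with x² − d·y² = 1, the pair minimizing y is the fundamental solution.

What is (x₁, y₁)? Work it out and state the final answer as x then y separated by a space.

2431 144

[16; 1,7,2,7,1,32] for √285; ℓ=6 ⇒ convergent index 5
a_0=16:  p_0=16·1+0=16,  q_0=16·0+1=1
a_1=1:  p_1=1·16+1=17,  q_1=1·1+0=1
a_2=7:  p_2=7·17+16=135,  q_2=7·1+1=8
…
a_4=7:  p_4=7·287+135=2144,  q_4=7·17+8=127
a_5=1:  p_5=1·2144+287=2431,  q_5=1·127+17=144
fundamental: x₁=2431, y₁=144  (since 5909761 − 285·20736 = 1)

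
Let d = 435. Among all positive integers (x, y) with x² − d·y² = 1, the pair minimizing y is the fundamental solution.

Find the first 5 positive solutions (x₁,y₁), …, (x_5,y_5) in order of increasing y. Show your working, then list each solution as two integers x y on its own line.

[20; 1,5,1,40] for √435; ℓ=4 ⇒ convergent index 3
i=0: a=20 ⇒ p=20, q=1
i=1: a=1 ⇒ p=21, q=1
i=2: a=5 ⇒ p=125, q=6
i=3: a=1 ⇒ p=146, q=7
(x₁, y₁) = (146, 7);  146² − 435·7² = 1 ✓
(146+7√435)^2 = 42631 + 2044√435
(146+7√435)^3 = 12448106 + 596841√435
(146+7√435)^4 = 3634804321 + 174275528√435
(146+7√435)^5 = 1061350413626 + 50887857335√435

146 7
42631 2044
12448106 596841
3634804321 174275528
1061350413626 50887857335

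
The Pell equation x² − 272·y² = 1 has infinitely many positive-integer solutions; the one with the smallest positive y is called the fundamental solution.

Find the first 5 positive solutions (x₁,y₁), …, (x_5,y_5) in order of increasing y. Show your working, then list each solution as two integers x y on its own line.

√272 → a₀=16, period (2,32); ℓ=2 even so k=1
a_0=16:  p_0=16·1+0=16,  q_0=16·0+1=1
a_1=2:  p_1=2·16+1=33,  q_1=2·1+0=2
→ (33, 2).  Check: 33²=1089, 272·2²=1088, difference 1.
(33+2√272)^2 = 2177 + 132√272
(33+2√272)^3 = 143649 + 8710√272
(33+2√272)^4 = 9478657 + 574728√272
(33+2√272)^5 = 625447713 + 37923338√272

33 2
2177 132
143649 8710
9478657 574728
625447713 37923338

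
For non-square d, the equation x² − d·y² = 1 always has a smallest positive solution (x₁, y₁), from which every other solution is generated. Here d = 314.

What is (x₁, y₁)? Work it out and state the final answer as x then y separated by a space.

d=314: √d = [17; 1,2,1,1,2,1,34] (ℓ=7, odd), read p_13/q_13
a_0=17:  p_0=17·1+0=17,  q_0=17·0+1=1
a_1=1:  p_1=1·17+1=18,  q_1=1·1+0=1
…
a_3=1:  p_3=1·53+18=71,  q_3=1·3+1=4
a_4=1:  p_4=1·71+53=124,  q_4=1·4+3=7
a_5=2:  p_5=2·124+71=319,  q_5=2·7+4=18
a_6=1:  p_6=1·319+124=443,  q_6=1·18+7=25
a_7=34:  p_7=34·443+319=15381,  q_7=34·25+18=868
…
a_9=2:  p_9=2·15824+15381=47029,  q_9=2·893+868=2654
…
a_11=1:  p_11=1·62853+47029=109882,  q_11=1·3547+2654=6201
a_12=2:  p_12=2·109882+62853=282617,  q_12=2·6201+3547=15949
a_13=1:  p_13=1·282617+109882=392499,  q_13=1·15949+6201=22150
fundamental: x₁=392499, y₁=22150  (since 154055465001 − 314·490622500 = 1)

392499 22150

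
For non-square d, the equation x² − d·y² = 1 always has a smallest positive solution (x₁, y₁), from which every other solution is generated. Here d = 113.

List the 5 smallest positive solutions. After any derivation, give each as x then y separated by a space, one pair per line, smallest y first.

1204353 113296
2900932297217 272896754976
6987493029899166849 657328051091107760
16830816386073401651890177 1583310020631184911403584
40540488414026331506287881514113 3813728346553801555156190094544

d=113: √d = [10; 1,1,1,2,2,1,1,1,20] (ℓ=9, odd), read p_17/q_17
a_0=10:  p_0=10·1+0=10,  q_0=10·0+1=1
a_1=1:  p_1=1·10+1=11,  q_1=1·1+0=1
a_2=1:  p_2=1·11+10=21,  q_2=1·1+1=2
a_3=1:  p_3=1·21+11=32,  q_3=1·2+1=3
a_4=2:  p_4=2·32+21=85,  q_4=2·3+2=8
a_5=2:  p_5=2·85+32=202,  q_5=2·8+3=19
a_6=1:  p_6=1·202+85=287,  q_6=1·19+8=27
a_7=1:  p_7=1·287+202=489,  q_7=1·27+19=46
a_8=1:  p_8=1·489+287=776,  q_8=1·46+27=73
a_9=20:  p_9=20·776+489=16009,  q_9=20·73+46=1506
a_10=1:  p_10=1·16009+776=16785,  q_10=1·1506+73=1579
a_11=1:  p_11=1·16785+16009=32794,  q_11=1·1579+1506=3085
a_12=1:  p_12=1·32794+16785=49579,  q_12=1·3085+1579=4664
…
a_15=1:  p_15=1·313483+131952=445435,  q_15=1·29490+12413=41903
a_16=1:  p_16=1·445435+313483=758918,  q_16=1·41903+29490=71393
a_17=1:  p_17=1·758918+445435=1204353,  q_17=1·71393+41903=113296
fundamental: x₁=1204353, y₁=113296  (since 1450466148609 − 113·12835983616 = 1)
(1204353+113296√113)^2 = 2900932297217 + 272896754976√113
(1204353+113296√113)^3 = 6987493029899166849 + 657328051091107760√113
(1204353+113296√113)^4 = 16830816386073401651890177 + 1583310020631184911403584√113
(1204353+113296√113)^5 = 40540488414026331506287881514113 + 3813728346553801555156190094544√113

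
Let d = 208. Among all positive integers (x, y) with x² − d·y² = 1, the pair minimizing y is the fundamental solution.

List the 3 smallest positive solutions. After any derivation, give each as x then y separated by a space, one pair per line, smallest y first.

649 45
842401 58410
1093435849 75816135

[14; 2,2,1,2,2,28] for √208; ℓ=6 ⇒ convergent index 5
step 0: (14, 1)  from 14·(1,0) + (0,1)
…
step 2: (72, 5)  from 2·(29,2) + (14,1)
…
step 4: (274, 19)  from 2·(101,7) + (72,5)
step 5: (649, 45)  from 2·(274,19) + (101,7)
(x₁, y₁) = (649, 45);  649² − 208·45² = 1 ✓
n=2: (649,45)∘(649,45) = (649·649+208·45·45, 649·45+45·649) = (842401,58410)
n=3: (842401,58410)∘(649,45) = (649·842401+208·45·58410, 649·58410+45·842401) = (1093435849,75816135)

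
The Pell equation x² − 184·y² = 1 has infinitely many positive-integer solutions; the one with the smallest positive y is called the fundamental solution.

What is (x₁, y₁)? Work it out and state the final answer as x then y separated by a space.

24335 1794

[13; 1,1,3,2,1,2,1,2,3,1,1,26] for √184; ℓ=12 ⇒ convergent index 11
i=0: a=13 ⇒ p=13, q=1
…
i=2: a=1 ⇒ p=27, q=2
…
i=10: a=1 ⇒ p=13741, q=1013
i=11: a=1 ⇒ p=24335, q=1794
fundamental: x₁=24335, y₁=1794  (since 592192225 − 184·3218436 = 1)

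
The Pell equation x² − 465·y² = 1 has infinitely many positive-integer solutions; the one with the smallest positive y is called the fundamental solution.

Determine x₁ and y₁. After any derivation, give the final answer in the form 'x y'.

√465 → a₀=21, period (1,1,3,2,2,2,3,1,1,42); ℓ=10 even so k=9
step 0: (21, 1)  from 21·(1,0) + (0,1)
…
step 2: (43, 2)  from 1·(22,1) + (21,1)
…
step 4: (345, 16)  from 2·(151,7) + (43,2)
step 5: (841, 39)  from 2·(345,16) + (151,7)
step 6: (2027, 94)  from 2·(841,39) + (345,16)
step 7: (6922, 321)  from 3·(2027,94) + (841,39)
step 8: (8949, 415)  from 1·(6922,321) + (2027,94)
step 9: (15871, 736)  from 1·(8949,415) + (6922,321)
fundamental: x₁=15871, y₁=736  (since 251888641 − 465·541696 = 1)

15871 736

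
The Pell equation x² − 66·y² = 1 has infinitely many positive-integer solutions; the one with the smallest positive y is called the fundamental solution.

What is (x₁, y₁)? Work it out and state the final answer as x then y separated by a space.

d=66: √d = [8; 8,16] (ℓ=2, even), read p_1/q_1
i=0: a=8 ⇒ p=8, q=1
i=1: a=8 ⇒ p=65, q=8
fundamental: x₁=65, y₁=8  (since 4225 − 66·64 = 1)

65 8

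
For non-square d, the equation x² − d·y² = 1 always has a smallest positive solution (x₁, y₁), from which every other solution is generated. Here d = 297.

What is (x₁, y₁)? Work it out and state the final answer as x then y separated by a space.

48599 2820

[17; 4,3,1,1,2,1,1,3,4,34] for √297; ℓ=10 ⇒ convergent index 9
i=0: a=17 ⇒ p=17, q=1
i=1: a=4 ⇒ p=69, q=4
i=2: a=3 ⇒ p=224, q=13
i=3: a=1 ⇒ p=293, q=17
i=4: a=1 ⇒ p=517, q=30
i=5: a=2 ⇒ p=1327, q=77
i=6: a=1 ⇒ p=1844, q=107
…
i=8: a=3 ⇒ p=11357, q=659
i=9: a=4 ⇒ p=48599, q=2820
→ (48599, 2820).  Check: 48599²=2361862801, 297·2820²=2361862800, difference 1.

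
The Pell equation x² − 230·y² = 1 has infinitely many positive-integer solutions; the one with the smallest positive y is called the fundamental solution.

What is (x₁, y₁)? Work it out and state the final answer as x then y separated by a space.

91 6

[15; 6,30] for √230; ℓ=2 ⇒ convergent index 1
a_0=15:  p_0=15·1+0=15,  q_0=15·0+1=1
a_1=6:  p_1=6·15+1=91,  q_1=6·1+0=6
(x₁, y₁) = (91, 6);  91² − 230·6² = 1 ✓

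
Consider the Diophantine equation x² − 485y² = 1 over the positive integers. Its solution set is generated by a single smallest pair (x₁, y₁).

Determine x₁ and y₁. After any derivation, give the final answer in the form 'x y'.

969 44

d=485: √d = [22; 44] (ℓ=1, odd), read p_1/q_1
a_0=22:  p_0=22·1+0=22,  q_0=22·0+1=1
a_1=44:  p_1=44·22+1=969,  q_1=44·1+0=44
→ (969, 44).  Check: 969²=938961, 485·44²=938960, difference 1.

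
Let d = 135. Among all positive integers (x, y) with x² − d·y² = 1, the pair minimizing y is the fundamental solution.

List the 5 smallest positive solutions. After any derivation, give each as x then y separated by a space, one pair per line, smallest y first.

244 21
119071 10248
58106404 5001003
28355806081 2440479216
13837575261124 1190948856405

d=135: √d = [11; 1,1,1,1,1,1,1,22] (ℓ=8, even), read p_7/q_7
i=0: a=11 ⇒ p=11, q=1
…
i=2: a=1 ⇒ p=23, q=2
…
i=4: a=1 ⇒ p=58, q=5
i=5: a=1 ⇒ p=93, q=8
i=6: a=1 ⇒ p=151, q=13
i=7: a=1 ⇒ p=244, q=21
→ (244, 21).  Check: 244²=59536, 135·21²=59535, difference 1.
n=2: (244,21)∘(244,21) = (244·244+135·21·21, 244·21+21·244) = (119071,10248)
n=3: (119071,10248)∘(244,21) = (244·119071+135·21·10248, 244·10248+21·119071) = (58106404,5001003)
n=4: (58106404,5001003)∘(244,21) = (244·58106404+135·21·5001003, 244·5001003+21·58106404) = (28355806081,2440479216)
n=5: (28355806081,2440479216)∘(244,21) = (244·28355806081+135·21·2440479216, 244·2440479216+21·28355806081) = (13837575261124,1190948856405)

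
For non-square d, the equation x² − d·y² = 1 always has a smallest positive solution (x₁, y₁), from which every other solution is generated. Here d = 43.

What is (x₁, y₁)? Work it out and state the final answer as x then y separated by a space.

√43 → a₀=6, period (1,1,3,1,5,1,3,1,1,12); ℓ=10 even so k=9
i=0: a=6 ⇒ p=6, q=1
i=1: a=1 ⇒ p=7, q=1
i=2: a=1 ⇒ p=13, q=2
i=3: a=3 ⇒ p=46, q=7
…
i=5: a=5 ⇒ p=341, q=52
i=6: a=1 ⇒ p=400, q=61
…
i=8: a=1 ⇒ p=1941, q=296
i=9: a=1 ⇒ p=3482, q=531
fundamental: x₁=3482, y₁=531  (since 12124324 − 43·281961 = 1)

3482 531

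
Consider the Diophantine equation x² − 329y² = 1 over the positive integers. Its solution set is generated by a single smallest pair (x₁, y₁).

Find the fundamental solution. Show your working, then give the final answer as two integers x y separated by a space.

d=329: √d = [18; 7,4,2,1,1,4,1,1,2,4,7,36] (ℓ=12, even), read p_11/q_11
i=0: a=18 ⇒ p=18, q=1
…
i=3: a=2 ⇒ p=1179, q=65
i=4: a=1 ⇒ p=1705, q=94
i=5: a=1 ⇒ p=2884, q=159
…
i=7: a=1 ⇒ p=16125, q=889
i=8: a=1 ⇒ p=29366, q=1619
i=9: a=2 ⇒ p=74857, q=4127
i=10: a=4 ⇒ p=328794, q=18127
i=11: a=7 ⇒ p=2376415, q=131016
→ (2376415, 131016).  Check: 2376415²=5647348252225, 329·131016²=5647348252224, difference 1.

2376415 131016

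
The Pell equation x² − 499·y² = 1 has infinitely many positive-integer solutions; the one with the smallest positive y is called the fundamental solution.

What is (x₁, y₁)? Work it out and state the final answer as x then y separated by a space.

√499 = [22; 2,1,21,1,2,44, …], period ℓ=6 (even) → k=5
i=0: a=22 ⇒ p=22, q=1
i=1: a=2 ⇒ p=45, q=2
…
i=3: a=21 ⇒ p=1452, q=65
i=4: a=1 ⇒ p=1519, q=68
i=5: a=2 ⇒ p=4490, q=201
→ (4490, 201).  Check: 4490²=20160100, 499·201²=20160099, difference 1.

4490 201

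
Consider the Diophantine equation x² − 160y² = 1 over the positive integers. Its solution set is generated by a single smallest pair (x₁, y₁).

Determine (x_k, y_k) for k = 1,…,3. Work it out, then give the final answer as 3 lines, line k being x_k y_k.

721 57
1039681 82194
1499219281 118523691

[12; 1,1,1,5,1,1,1,24] for √160; ℓ=8 ⇒ convergent index 7
step 0: (12, 1)  from 12·(1,0) + (0,1)
step 1: (13, 1)  from 1·(12,1) + (1,0)
step 2: (25, 2)  from 1·(13,1) + (12,1)
step 3: (38, 3)  from 1·(25,2) + (13,1)
…
step 5: (253, 20)  from 1·(215,17) + (38,3)
step 6: (468, 37)  from 1·(253,20) + (215,17)
step 7: (721, 57)  from 1·(468,37) + (253,20)
fundamental: x₁=721, y₁=57  (since 519841 − 160·3249 = 1)
k=2:  x_2 = 721·721+160·57·57 = 1039681,  y_2 = 721·57+57·721 = 82194
k=3:  x_3 = 721·1039681+160·57·82194 = 1499219281,  y_3 = 721·82194+57·1039681 = 118523691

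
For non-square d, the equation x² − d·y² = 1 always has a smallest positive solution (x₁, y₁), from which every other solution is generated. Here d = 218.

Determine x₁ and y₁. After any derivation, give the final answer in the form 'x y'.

126003 8534

d=218: √d = [14; 1,3,3,1,28] (ℓ=5, odd), read p_9/q_9
i=0: a=14 ⇒ p=14, q=1
…
i=5: a=28 ⇒ p=7220, q=489
…
i=7: a=3 ⇒ p=29633, q=2007
i=8: a=3 ⇒ p=96370, q=6527
i=9: a=1 ⇒ p=126003, q=8534
→ (126003, 8534).  Check: 126003²=15876756009, 218·8534²=15876756008, difference 1.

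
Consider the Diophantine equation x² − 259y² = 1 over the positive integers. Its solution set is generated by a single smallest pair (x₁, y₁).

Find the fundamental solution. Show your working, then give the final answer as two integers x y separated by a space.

847225 52644

[16; 10,1,2,3,4,3,2,1,10,32] for √259; ℓ=10 ⇒ convergent index 9
i=0: a=16 ⇒ p=16, q=1
i=1: a=10 ⇒ p=161, q=10
i=2: a=1 ⇒ p=177, q=11
i=3: a=2 ⇒ p=515, q=32
…
i=5: a=4 ⇒ p=7403, q=460
i=6: a=3 ⇒ p=23931, q=1487
i=7: a=2 ⇒ p=55265, q=3434
i=8: a=1 ⇒ p=79196, q=4921
i=9: a=10 ⇒ p=847225, q=52644
fundamental: x₁=847225, y₁=52644  (since 717790200625 − 259·2771390736 = 1)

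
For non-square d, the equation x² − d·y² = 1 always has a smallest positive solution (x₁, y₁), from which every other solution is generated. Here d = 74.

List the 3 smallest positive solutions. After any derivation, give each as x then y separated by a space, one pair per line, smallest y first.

[8; 1,1,1,1,16] for √74; ℓ=5 ⇒ convergent index 9
a_0=8:  p_0=8·1+0=8,  q_0=8·0+1=1
a_1=1:  p_1=1·8+1=9,  q_1=1·1+0=1
…
a_4=1:  p_4=1·26+17=43,  q_4=1·3+2=5
…
a_6=1:  p_6=1·714+43=757,  q_6=1·83+5=88
a_7=1:  p_7=1·757+714=1471,  q_7=1·88+83=171
a_8=1:  p_8=1·1471+757=2228,  q_8=1·171+88=259
a_9=1:  p_9=1·2228+1471=3699,  q_9=1·259+171=430
→ (3699, 430).  Check: 3699²=13682601, 74·430²=13682600, difference 1.
(x_2, y_2) = (3699·3699 + 74·430·430, 3699·430 + 430·3699) = (27365201, 3181140)
(x_3, y_3) = (3699·27365201 + 74·430·3181140, 3699·3181140 + 430·27365201) = (202447753299, 23534073290)

3699 430
27365201 3181140
202447753299 23534073290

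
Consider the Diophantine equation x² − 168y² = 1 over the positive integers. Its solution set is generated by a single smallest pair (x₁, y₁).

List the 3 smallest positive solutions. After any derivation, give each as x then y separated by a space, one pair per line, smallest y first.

√168 → a₀=12, period (1,24); ℓ=2 even so k=1
i=0: a=12 ⇒ p=12, q=1
i=1: a=1 ⇒ p=13, q=1
fundamental: x₁=13, y₁=1  (since 169 − 168·1 = 1)
k=2:  x_2 = 13·13+168·1·1 = 337,  y_2 = 13·1+1·13 = 26
k=3:  x_3 = 13·337+168·1·26 = 8749,  y_3 = 13·26+1·337 = 675

13 1
337 26
8749 675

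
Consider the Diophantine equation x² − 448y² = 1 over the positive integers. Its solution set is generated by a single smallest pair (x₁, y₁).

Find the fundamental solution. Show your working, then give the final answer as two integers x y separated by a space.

127 6

d=448: √d = [21; 6,42] (ℓ=2, even), read p_1/q_1
a_0=21:  p_0=21·1+0=21,  q_0=21·0+1=1
a_1=6:  p_1=6·21+1=127,  q_1=6·1+0=6
(x₁, y₁) = (127, 6);  127² − 448·6² = 1 ✓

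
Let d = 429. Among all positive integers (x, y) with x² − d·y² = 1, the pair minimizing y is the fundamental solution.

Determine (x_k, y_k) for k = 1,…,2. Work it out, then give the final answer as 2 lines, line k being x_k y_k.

[20; 1,2,2,9,1,12,1,9,2,2,1,40] for √429; ℓ=12 ⇒ convergent index 11
step 0: (20, 1)  from 20·(1,0) + (0,1)
step 1: (21, 1)  from 1·(20,1) + (1,0)
step 2: (62, 3)  from 2·(21,1) + (20,1)
step 3: (145, 7)  from 2·(62,3) + (21,1)
…
step 7: (21023, 1015)  from 1·(19511,942) + (1512,73)
…
step 9: (438459, 21169)  from 2·(208718,10077) + (21023,1015)
step 10: (1085636, 52415)  from 2·(438459,21169) + (208718,10077)
step 11: (1524095, 73584)  from 1·(1085636,52415) + (438459,21169)
→ (1524095, 73584).  Check: 1524095²=2322865569025, 429·73584²=2322865569024, difference 1.
n=2: (1524095,73584)∘(1524095,73584) = (1524095·1524095+429·73584·73584, 1524095·73584+73584·1524095) = (4645731138049,224298012960)

1524095 73584
4645731138049 224298012960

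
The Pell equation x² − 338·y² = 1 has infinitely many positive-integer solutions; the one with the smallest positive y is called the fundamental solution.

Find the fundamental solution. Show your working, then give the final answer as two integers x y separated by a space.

114243 6214

d=338: √d = [18; 2,1,1,2,36] (ℓ=5, odd), read p_9/q_9
a_0=18:  p_0=18·1+0=18,  q_0=18·0+1=1
…
a_2=1:  p_2=1·37+18=55,  q_2=1·2+1=3
…
a_5=36:  p_5=36·239+92=8696,  q_5=36·13+5=473
a_6=2:  p_6=2·8696+239=17631,  q_6=2·473+13=959
a_7=1:  p_7=1·17631+8696=26327,  q_7=1·959+473=1432
a_8=1:  p_8=1·26327+17631=43958,  q_8=1·1432+959=2391
a_9=2:  p_9=2·43958+26327=114243,  q_9=2·2391+1432=6214
→ (114243, 6214).  Check: 114243²=13051463049, 338·6214²=13051463048, difference 1.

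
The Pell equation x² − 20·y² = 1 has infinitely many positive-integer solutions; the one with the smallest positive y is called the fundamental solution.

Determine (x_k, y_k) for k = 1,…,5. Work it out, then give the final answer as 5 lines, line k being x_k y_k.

9 2
161 36
2889 646
51841 11592
930249 208010

d=20: √d = [4; 2,8] (ℓ=2, even), read p_1/q_1
a_0=4:  p_0=4·1+0=4,  q_0=4·0+1=1
a_1=2:  p_1=2·4+1=9,  q_1=2·1+0=2
(x₁, y₁) = (9, 2);  9² − 20·2² = 1 ✓
n=2: (9,2)∘(9,2) = (9·9+20·2·2, 9·2+2·9) = (161,36)
n=3: (161,36)∘(9,2) = (9·161+20·2·36, 9·36+2·161) = (2889,646)
n=4: (2889,646)∘(9,2) = (9·2889+20·2·646, 9·646+2·2889) = (51841,11592)
n=5: (51841,11592)∘(9,2) = (9·51841+20·2·11592, 9·11592+2·51841) = (930249,208010)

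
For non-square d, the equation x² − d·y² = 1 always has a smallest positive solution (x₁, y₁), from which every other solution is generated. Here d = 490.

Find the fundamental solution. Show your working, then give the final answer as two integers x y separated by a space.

[22; 7,2,1,4,4,4,1,2,7,44] for √490; ℓ=10 ⇒ convergent index 9
a_0=22:  p_0=22·1+0=22,  q_0=22·0+1=1
a_1=7:  p_1=7·22+1=155,  q_1=7·1+0=7
a_2=2:  p_2=2·155+22=332,  q_2=2·7+1=15
a_3=1:  p_3=1·332+155=487,  q_3=1·15+7=22
…
a_8=2:  p_8=2·50315+40708=141338,  q_8=2·2273+1839=6385
a_9=7:  p_9=7·141338+50315=1039681,  q_9=7·6385+2273=46968
fundamental: x₁=1039681, y₁=46968  (since 1080936581761 − 490·2205993024 = 1)

1039681 46968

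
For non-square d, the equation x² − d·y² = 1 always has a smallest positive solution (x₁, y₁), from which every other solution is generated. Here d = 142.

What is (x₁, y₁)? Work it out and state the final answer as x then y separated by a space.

√142 → a₀=11, period (1,10,1,22); ℓ=4 even so k=3
i=0: a=11 ⇒ p=11, q=1
i=1: a=1 ⇒ p=12, q=1
i=2: a=10 ⇒ p=131, q=11
i=3: a=1 ⇒ p=143, q=12
(x₁, y₁) = (143, 12);  143² − 142·12² = 1 ✓

143 12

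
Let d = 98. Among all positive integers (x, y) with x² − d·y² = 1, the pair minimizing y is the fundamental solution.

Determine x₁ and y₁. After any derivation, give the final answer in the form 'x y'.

99 10

[9; 1,8,1,18] for √98; ℓ=4 ⇒ convergent index 3
k=0  a_k=9  p_k/q_k = 9/1
…
k=2  a_k=8  p_k/q_k = 89/9
k=3  a_k=1  p_k/q_k = 99/10
(x₁, y₁) = (99, 10);  99² − 98·10² = 1 ✓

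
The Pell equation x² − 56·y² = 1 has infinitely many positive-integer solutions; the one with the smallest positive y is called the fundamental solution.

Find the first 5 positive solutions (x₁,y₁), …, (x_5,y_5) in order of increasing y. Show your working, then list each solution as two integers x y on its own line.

15 2
449 60
13455 1798
403201 53880
12082575 1614602

√56 = [7; 2,14, …], period ℓ=2 (even) → k=1
step 0: (7, 1)  from 7·(1,0) + (0,1)
step 1: (15, 2)  from 2·(7,1) + (1,0)
fundamental: x₁=15, y₁=2  (since 225 − 56·4 = 1)
(15+2√56)^2 = 449 + 60√56
(15+2√56)^3 = 13455 + 1798√56
(15+2√56)^4 = 403201 + 53880√56
(15+2√56)^5 = 12082575 + 1614602√56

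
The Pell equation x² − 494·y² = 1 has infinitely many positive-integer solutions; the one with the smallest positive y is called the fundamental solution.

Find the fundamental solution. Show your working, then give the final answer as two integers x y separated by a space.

73035 3286

√494 = [22; 4,2,2,1,2,1,2,2,4,44, …], period ℓ=10 (even) → k=9
k=0  a_k=22  p_k/q_k = 22/1
…
k=2  a_k=2  p_k/q_k = 200/9
k=3  a_k=2  p_k/q_k = 489/22
k=4  a_k=1  p_k/q_k = 689/31
…
k=8  a_k=2  p_k/q_k = 16514/743
k=9  a_k=4  p_k/q_k = 73035/3286
(x₁, y₁) = (73035, 3286);  73035² − 494·3286² = 1 ✓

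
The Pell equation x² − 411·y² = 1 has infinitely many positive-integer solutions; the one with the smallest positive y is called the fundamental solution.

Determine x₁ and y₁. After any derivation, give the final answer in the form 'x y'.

49730 2453

√411 → a₀=20, period (3,1,1,1,19,1,1,1,3,40); ℓ=10 even so k=9
step 0: (20, 1)  from 20·(1,0) + (0,1)
…
step 5: (4379, 216)  from 19·(223,11) + (142,7)
…
step 8: (13583, 670)  from 1·(8981,443) + (4602,227)
step 9: (49730, 2453)  from 3·(13583,670) + (8981,443)
fundamental: x₁=49730, y₁=2453  (since 2473072900 − 411·6017209 = 1)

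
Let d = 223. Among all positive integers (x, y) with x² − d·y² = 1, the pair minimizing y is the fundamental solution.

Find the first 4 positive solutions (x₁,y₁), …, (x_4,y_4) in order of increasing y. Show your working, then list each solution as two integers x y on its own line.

√223 = [14; 1,13,1,28, …], period ℓ=4 (even) → k=3
i=0: a=14 ⇒ p=14, q=1
…
i=2: a=13 ⇒ p=209, q=14
i=3: a=1 ⇒ p=224, q=15
(x₁, y₁) = (224, 15);  224² − 223·15² = 1 ✓
n=2: (224,15)∘(224,15) = (224·224+223·15·15, 224·15+15·224) = (100351,6720)
n=3: (100351,6720)∘(224,15) = (224·100351+223·15·6720, 224·6720+15·100351) = (44957024,3010545)
n=4: (44957024,3010545)∘(224,15) = (224·44957024+223·15·3010545, 224·3010545+15·44957024) = (20140646401,1348717440)

224 15
100351 6720
44957024 3010545
20140646401 1348717440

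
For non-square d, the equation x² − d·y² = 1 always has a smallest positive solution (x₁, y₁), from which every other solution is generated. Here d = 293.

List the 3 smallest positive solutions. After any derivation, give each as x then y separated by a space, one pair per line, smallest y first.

12320649 719780
303596783562401 17736313474440
7481018815602612315849 437045785745090703340

d=293: √d = [17; 8,1,1,8,34] (ℓ=5, odd), read p_9/q_9
k=0  a_k=17  p_k/q_k = 17/1
…
k=4  a_k=8  p_k/q_k = 2482/145
…
k=6  a_k=8  p_k/q_k = 679914/39721
k=7  a_k=1  p_k/q_k = 764593/44668
k=8  a_k=1  p_k/q_k = 1444507/84389
k=9  a_k=8  p_k/q_k = 12320649/719780
(x₁, y₁) = (12320649, 719780);  12320649² − 293·719780² = 1 ✓
(12320649+719780√293)^2 = 303596783562401 + 17736313474440√293
(12320649+719780√293)^3 = 7481018815602612315849 + 437045785745090703340√293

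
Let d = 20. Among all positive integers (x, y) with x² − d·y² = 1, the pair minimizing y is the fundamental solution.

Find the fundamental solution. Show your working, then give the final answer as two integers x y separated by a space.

√20 → a₀=4, period (2,8); ℓ=2 even so k=1
i=0: a=4 ⇒ p=4, q=1
i=1: a=2 ⇒ p=9, q=2
fundamental: x₁=9, y₁=2  (since 81 − 20·4 = 1)

9 2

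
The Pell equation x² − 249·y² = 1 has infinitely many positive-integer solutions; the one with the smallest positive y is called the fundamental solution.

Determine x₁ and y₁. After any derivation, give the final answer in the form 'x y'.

8553815 542076

[15; 1,3,1,1,5,…,3,1,30] for √249; ℓ=16 ⇒ convergent index 15
step 0: (15, 1)  from 15·(1,0) + (0,1)
…
step 3: (79, 5)  from 1·(63,4) + (16,1)
step 4: (142, 9)  from 1·(79,5) + (63,4)
step 5: (789, 50)  from 5·(142,9) + (79,5)
…
step 8: (36751, 2329)  from 10·(3582,227) + (931,59)
…
step 11: (866765, 54929)  from 5·(150586,9543) + (113835,7214)
step 12: (1017351, 64472)  from 1·(866765,54929) + (150586,9543)
…
step 14: (6669699, 422675)  from 3·(1884116,119401) + (1017351,64472)
step 15: (8553815, 542076)  from 1·(6669699,422675) + (1884116,119401)
(x₁, y₁) = (8553815, 542076);  8553815² − 249·542076² = 1 ✓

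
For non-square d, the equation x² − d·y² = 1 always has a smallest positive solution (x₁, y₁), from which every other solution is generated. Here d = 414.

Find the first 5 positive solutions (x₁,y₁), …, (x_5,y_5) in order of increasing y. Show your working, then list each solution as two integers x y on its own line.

[20; 2,1,7,2,7,1,2,40] for √414; ℓ=8 ⇒ convergent index 7
i=0: a=20 ⇒ p=20, q=1
i=1: a=2 ⇒ p=41, q=2
i=2: a=1 ⇒ p=61, q=3
i=3: a=7 ⇒ p=468, q=23
i=4: a=2 ⇒ p=997, q=49
…
i=6: a=1 ⇒ p=8444, q=415
i=7: a=2 ⇒ p=24335, q=1196
→ (24335, 1196).  Check: 24335²=592192225, 414·1196²=592192224, difference 1.
(x_2, y_2) = (24335·24335 + 414·1196·1196, 24335·1196 + 1196·24335) = (1184384449, 58209320)
(x_3, y_3) = (24335·1184384449 + 414·1196·58209320, 24335·58209320 + 1196·1184384449) = (57643991108495, 2833047603204)
(x_4, y_4) = (24335·57643991108495 + 414·1196·2833047603204, 24335·2833047603204 + 1196·57643991108495) = (2805533046066067201, 137884426789729360)
(x_5, y_5) = (24335·2805533046066067201 + 414·1196·137884426789729360, 24335·137884426789729360 + 1196·2805533046066067201) = (136545293294391499564175, 6710835049023080347996)

24335 1196
1184384449 58209320
57643991108495 2833047603204
2805533046066067201 137884426789729360
136545293294391499564175 6710835049023080347996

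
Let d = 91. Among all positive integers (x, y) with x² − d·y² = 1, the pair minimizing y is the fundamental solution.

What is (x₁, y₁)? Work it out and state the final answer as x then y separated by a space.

1574 165

[9; 1,1,5,1,5,1,1,18] for √91; ℓ=8 ⇒ convergent index 7
i=0: a=9 ⇒ p=9, q=1
i=1: a=1 ⇒ p=10, q=1
i=2: a=1 ⇒ p=19, q=2
…
i=5: a=5 ⇒ p=725, q=76
i=6: a=1 ⇒ p=849, q=89
i=7: a=1 ⇒ p=1574, q=165
(x₁, y₁) = (1574, 165);  1574² − 91·165² = 1 ✓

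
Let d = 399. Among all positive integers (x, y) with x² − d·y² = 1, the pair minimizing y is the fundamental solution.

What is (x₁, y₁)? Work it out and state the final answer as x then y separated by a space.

20 1

[19; 1,38] for √399; ℓ=2 ⇒ convergent index 1
step 0: (19, 1)  from 19·(1,0) + (0,1)
step 1: (20, 1)  from 1·(19,1) + (1,0)
→ (20, 1).  Check: 20²=400, 399·1²=399, difference 1.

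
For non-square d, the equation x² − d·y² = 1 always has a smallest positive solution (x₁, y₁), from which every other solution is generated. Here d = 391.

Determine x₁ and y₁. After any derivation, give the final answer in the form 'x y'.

7338680 371133

d=391: √d = [19; 1,3,2,2,1,…,3,1,38] (ℓ=16, even), read p_15/q_15
i=0: a=19 ⇒ p=19, q=1
i=1: a=1 ⇒ p=20, q=1
…
i=3: a=2 ⇒ p=178, q=9
…
i=6: a=1 ⇒ p=1048, q=53
i=7: a=2 ⇒ p=2709, q=137
i=8: a=19 ⇒ p=52519, q=2656
…
i=10: a=1 ⇒ p=160266, q=8105
i=11: a=1 ⇒ p=268013, q=13554
i=12: a=2 ⇒ p=696292, q=35213
i=13: a=2 ⇒ p=1660597, q=83980
i=14: a=3 ⇒ p=5678083, q=287153
i=15: a=1 ⇒ p=7338680, q=371133
(x₁, y₁) = (7338680, 371133);  7338680² − 391·371133² = 1 ✓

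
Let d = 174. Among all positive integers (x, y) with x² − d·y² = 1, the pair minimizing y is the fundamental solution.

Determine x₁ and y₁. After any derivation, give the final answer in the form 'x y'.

1451 110

[13; 5,4,5,26] for √174; ℓ=4 ⇒ convergent index 3
k=0  a_k=13  p_k/q_k = 13/1
…
k=2  a_k=4  p_k/q_k = 277/21
k=3  a_k=5  p_k/q_k = 1451/110
fundamental: x₁=1451, y₁=110  (since 2105401 − 174·12100 = 1)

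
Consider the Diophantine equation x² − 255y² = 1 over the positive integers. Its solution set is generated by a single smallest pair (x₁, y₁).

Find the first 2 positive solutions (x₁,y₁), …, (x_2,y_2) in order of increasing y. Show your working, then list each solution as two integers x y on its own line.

√255 = [15; 1,30, …], period ℓ=2 (even) → k=1
i=0: a=15 ⇒ p=15, q=1
i=1: a=1 ⇒ p=16, q=1
fundamental: x₁=16, y₁=1  (since 256 − 255·1 = 1)
(16+1√255)^2 = 511 + 32√255

16 1
511 32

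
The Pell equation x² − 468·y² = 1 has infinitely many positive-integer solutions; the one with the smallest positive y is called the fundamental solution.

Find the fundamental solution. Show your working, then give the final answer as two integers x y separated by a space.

649 30

d=468: √d = [21; 1,1,1,2,1,1,1,42] (ℓ=8, even), read p_7/q_7
step 0: (21, 1)  from 21·(1,0) + (0,1)
…
step 2: (43, 2)  from 1·(22,1) + (21,1)
step 3: (65, 3)  from 1·(43,2) + (22,1)
…
step 6: (411, 19)  from 1·(238,11) + (173,8)
step 7: (649, 30)  from 1·(411,19) + (238,11)
fundamental: x₁=649, y₁=30  (since 421201 − 468·900 = 1)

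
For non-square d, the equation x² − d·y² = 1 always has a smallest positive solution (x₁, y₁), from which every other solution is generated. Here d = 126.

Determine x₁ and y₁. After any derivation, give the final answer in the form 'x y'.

449 40

[11; 4,2,4,22] for √126; ℓ=4 ⇒ convergent index 3
i=0: a=11 ⇒ p=11, q=1
…
i=2: a=2 ⇒ p=101, q=9
i=3: a=4 ⇒ p=449, q=40
→ (449, 40).  Check: 449²=201601, 126·40²=201600, difference 1.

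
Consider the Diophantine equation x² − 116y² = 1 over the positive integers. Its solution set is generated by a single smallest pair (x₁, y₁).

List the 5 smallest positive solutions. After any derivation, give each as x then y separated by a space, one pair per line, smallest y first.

d=116: √d = [10; 1,3,2,1,4,1,2,3,1,20] (ℓ=10, even), read p_9/q_9
a_0=10:  p_0=10·1+0=10,  q_0=10·0+1=1
a_1=1:  p_1=1·10+1=11,  q_1=1·1+0=1
a_2=3:  p_2=3·11+10=43,  q_2=3·1+1=4
a_3=2:  p_3=2·43+11=97,  q_3=2·4+1=9
a_4=1:  p_4=1·97+43=140,  q_4=1·9+4=13
…
a_6=1:  p_6=1·657+140=797,  q_6=1·61+13=74
a_7=2:  p_7=2·797+657=2251,  q_7=2·74+61=209
a_8=3:  p_8=3·2251+797=7550,  q_8=3·209+74=701
a_9=1:  p_9=1·7550+2251=9801,  q_9=1·701+209=910
→ (9801, 910).  Check: 9801²=96059601, 116·910²=96059600, difference 1.
(9801+910√116)^2 = 192119201 + 17837820√116
(9801+910√116)^3 = 3765920568201 + 349656946730√116
(9801+910√116)^4 = 73819574785756801 + 6853975451963640√116
(9801+910√116)^5 = 1447011301184484245001 + 134351626459734324550√116

9801 910
192119201 17837820
3765920568201 349656946730
73819574785756801 6853975451963640
1447011301184484245001 134351626459734324550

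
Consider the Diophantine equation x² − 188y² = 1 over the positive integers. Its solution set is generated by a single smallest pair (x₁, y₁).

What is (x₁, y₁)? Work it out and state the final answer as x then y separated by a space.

4607 336

√188 = [13; 1,2,2,6,2,2,1,26, …], period ℓ=8 (even) → k=7
k=0  a_k=13  p_k/q_k = 13/1
…
k=2  a_k=2  p_k/q_k = 41/3
…
k=4  a_k=6  p_k/q_k = 617/45
k=5  a_k=2  p_k/q_k = 1330/97
k=6  a_k=2  p_k/q_k = 3277/239
k=7  a_k=1  p_k/q_k = 4607/336
→ (4607, 336).  Check: 4607²=21224449, 188·336²=21224448, difference 1.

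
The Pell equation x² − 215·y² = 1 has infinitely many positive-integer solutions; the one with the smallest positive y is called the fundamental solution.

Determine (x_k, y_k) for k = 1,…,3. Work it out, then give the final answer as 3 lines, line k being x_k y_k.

d=215: √d = [14; 1,1,1,28] (ℓ=4, even), read p_3/q_3
a_0=14:  p_0=14·1+0=14,  q_0=14·0+1=1
…
a_2=1:  p_2=1·15+14=29,  q_2=1·1+1=2
a_3=1:  p_3=1·29+15=44,  q_3=1·2+1=3
(x₁, y₁) = (44, 3);  44² − 215·3² = 1 ✓
(44+3√215)^2 = 3871 + 264√215
(44+3√215)^3 = 340604 + 23229√215

44 3
3871 264
340604 23229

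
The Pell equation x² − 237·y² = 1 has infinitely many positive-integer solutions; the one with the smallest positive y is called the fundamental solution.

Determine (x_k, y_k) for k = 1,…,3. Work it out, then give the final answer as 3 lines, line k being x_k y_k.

228151 14820
104105757601 6762395640
47503665404623351 3085694655308460

√237 = [15; 2,1,1,7,10,7,1,1,2,30, …], period ℓ=10 (even) → k=9
k=0  a_k=15  p_k/q_k = 15/1
…
k=8  a_k=1  p_k/q_k = 90075/5851
k=9  a_k=2  p_k/q_k = 228151/14820
fundamental: x₁=228151, y₁=14820  (since 52052878801 − 237·219632400 = 1)
(x_2, y_2) = (228151·228151 + 237·14820·14820, 228151·14820 + 14820·228151) = (104105757601, 6762395640)
(x_3, y_3) = (228151·104105757601 + 237·14820·6762395640, 228151·6762395640 + 14820·104105757601) = (47503665404623351, 3085694655308460)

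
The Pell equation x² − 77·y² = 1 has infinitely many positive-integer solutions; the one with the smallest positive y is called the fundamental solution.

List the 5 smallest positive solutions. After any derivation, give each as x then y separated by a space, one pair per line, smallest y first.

√77 → a₀=8, period (1,3,2,3,1,16); ℓ=6 even so k=5
a_0=8:  p_0=8·1+0=8,  q_0=8·0+1=1
…
a_3=2:  p_3=2·35+9=79,  q_3=2·4+1=9
a_4=3:  p_4=3·79+35=272,  q_4=3·9+4=31
a_5=1:  p_5=1·272+79=351,  q_5=1·31+9=40
fundamental: x₁=351, y₁=40  (since 123201 − 77·1600 = 1)
(x_2, y_2) = (351·351 + 77·40·40, 351·40 + 40·351) = (246401, 28080)
(x_3, y_3) = (351·246401 + 77·40·28080, 351·28080 + 40·246401) = (172973151, 19712120)
(x_4, y_4) = (351·172973151 + 77·40·19712120, 351·19712120 + 40·172973151) = (121426905601, 13837880160)
(x_5, y_5) = (351·121426905601 + 77·40·13837880160, 351·13837880160 + 40·121426905601) = (85241514758751, 9714172160200)

351 40
246401 28080
172973151 19712120
121426905601 13837880160
85241514758751 9714172160200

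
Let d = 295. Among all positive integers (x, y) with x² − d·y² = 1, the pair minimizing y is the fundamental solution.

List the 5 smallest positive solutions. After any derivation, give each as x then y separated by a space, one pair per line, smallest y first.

d=295: √d = [17; 5,1,2,3,2,6,2,3,2,1,5,34] (ℓ=12, even), read p_11/q_11
k=0  a_k=17  p_k/q_k = 17/1
k=1  a_k=5  p_k/q_k = 86/5
…
k=3  a_k=2  p_k/q_k = 292/17
k=4  a_k=3  p_k/q_k = 979/57
…
k=6  a_k=6  p_k/q_k = 14479/843
k=7  a_k=2  p_k/q_k = 31208/1817
…
k=10  a_k=1  p_k/q_k = 355517/20699
k=11  a_k=5  p_k/q_k = 2024999/117900
→ (2024999, 117900).  Check: 2024999²=4100620950001, 295·117900²=4100620950000, difference 1.
(2024999+117900√295)^2 = 8201241900001 + 477494764200√295
(2024999+117900√295)^3 = 33215013292518224999 + 1933852840020353700√295
(2024999+117900√295)^4 = 134520737404664024967600001 + 7832100134376274949528400√295
(2024999+117900√295)^5 = 544808717447381276777437550624999 + 31719989880021710940200100589500√295

2024999 117900
8201241900001 477494764200
33215013292518224999 1933852840020353700
134520737404664024967600001 7832100134376274949528400
544808717447381276777437550624999 31719989880021710940200100589500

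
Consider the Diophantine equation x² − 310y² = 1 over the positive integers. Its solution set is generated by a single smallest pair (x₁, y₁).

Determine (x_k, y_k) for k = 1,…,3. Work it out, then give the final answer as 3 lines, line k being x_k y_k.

[17; 1,1,1,1,5,…,1,1,34] for √310; ℓ=16 ⇒ convergent index 15
step 0: (17, 1)  from 17·(1,0) + (0,1)
step 1: (18, 1)  from 1·(17,1) + (1,0)
step 2: (35, 2)  from 1·(18,1) + (17,1)
…
step 4: (88, 5)  from 1·(53,3) + (35,2)
…
step 8: (5687, 323)  from 2·(2060,117) + (1567,89)
step 9: (7747, 440)  from 1·(5687,323) + (2060,117)
…
step 11: (152387, 8655)  from 5·(28928,1643) + (7747,440)
step 12: (181315, 10298)  from 1·(152387,8655) + (28928,1643)
step 13: (333702, 18953)  from 1·(181315,10298) + (152387,8655)
step 14: (515017, 29251)  from 1·(333702,18953) + (181315,10298)
step 15: (848719, 48204)  from 1·(515017,29251) + (333702,18953)
→ (848719, 48204).  Check: 848719²=720323940961, 310·48204²=720323940960, difference 1.
(848719+48204√310)^2 = 1440647881921 + 81823301352√310
(848719+48204√310)^3 = 2445410459391369679 + 138889981000287972√310

848719 48204
1440647881921 81823301352
2445410459391369679 138889981000287972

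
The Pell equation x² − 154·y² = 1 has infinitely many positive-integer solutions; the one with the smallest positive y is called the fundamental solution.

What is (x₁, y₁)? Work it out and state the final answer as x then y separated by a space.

√154 → a₀=12, period (2,2,3,1,2,1,3,2,2,24); ℓ=10 even so k=9
i=0: a=12 ⇒ p=12, q=1
i=1: a=2 ⇒ p=25, q=2
…
i=3: a=3 ⇒ p=211, q=17
…
i=5: a=2 ⇒ p=757, q=61
i=6: a=1 ⇒ p=1030, q=83
i=7: a=3 ⇒ p=3847, q=310
i=8: a=2 ⇒ p=8724, q=703
i=9: a=2 ⇒ p=21295, q=1716
(x₁, y₁) = (21295, 1716);  21295² − 154·1716² = 1 ✓

21295 1716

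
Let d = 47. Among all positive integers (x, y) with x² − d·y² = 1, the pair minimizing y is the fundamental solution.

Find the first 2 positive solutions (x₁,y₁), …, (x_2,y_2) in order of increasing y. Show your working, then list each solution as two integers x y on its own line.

48 7
4607 672

d=47: √d = [6; 1,5,1,12] (ℓ=4, even), read p_3/q_3
i=0: a=6 ⇒ p=6, q=1
…
i=2: a=5 ⇒ p=41, q=6
i=3: a=1 ⇒ p=48, q=7
fundamental: x₁=48, y₁=7  (since 2304 − 47·49 = 1)
n=2: (48,7)∘(48,7) = (48·48+47·7·7, 48·7+7·48) = (4607,672)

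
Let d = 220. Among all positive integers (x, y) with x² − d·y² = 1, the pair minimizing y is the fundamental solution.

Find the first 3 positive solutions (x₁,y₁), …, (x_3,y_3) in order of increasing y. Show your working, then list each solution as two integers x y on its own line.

89 6
15841 1068
2819609 190098

d=220: √d = [14; 1,4,1,28] (ℓ=4, even), read p_3/q_3
i=0: a=14 ⇒ p=14, q=1
i=1: a=1 ⇒ p=15, q=1
i=2: a=4 ⇒ p=74, q=5
i=3: a=1 ⇒ p=89, q=6
(x₁, y₁) = (89, 6);  89² − 220·6² = 1 ✓
k=2:  x_2 = 89·89+220·6·6 = 15841,  y_2 = 89·6+6·89 = 1068
k=3:  x_3 = 89·15841+220·6·1068 = 2819609,  y_3 = 89·1068+6·15841 = 190098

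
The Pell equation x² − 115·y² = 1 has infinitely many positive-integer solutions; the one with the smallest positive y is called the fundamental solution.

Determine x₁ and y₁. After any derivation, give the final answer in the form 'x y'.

1126 105

√115 = [10; 1,2,1,1,1,1,1,2,1,20, …], period ℓ=10 (even) → k=9
step 0: (10, 1)  from 10·(1,0) + (0,1)
…
step 2: (32, 3)  from 2·(11,1) + (10,1)
…
step 4: (75, 7)  from 1·(43,4) + (32,3)
…
step 6: (193, 18)  from 1·(118,11) + (75,7)
…
step 8: (815, 76)  from 2·(311,29) + (193,18)
step 9: (1126, 105)  from 1·(815,76) + (311,29)
(x₁, y₁) = (1126, 105);  1126² − 115·105² = 1 ✓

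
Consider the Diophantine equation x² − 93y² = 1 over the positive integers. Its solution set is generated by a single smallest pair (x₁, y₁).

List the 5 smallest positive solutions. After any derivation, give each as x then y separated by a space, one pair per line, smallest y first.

12151 1260
295293601 30620520
7176225079351 744139875780
174396621583094401 18084087230585040
4238186690536135053751 439479487133537766300

√93 → a₀=9, period (1,1,1,4,6,4,1,1,1,18); ℓ=10 even so k=9
i=0: a=9 ⇒ p=9, q=1
i=1: a=1 ⇒ p=10, q=1
i=2: a=1 ⇒ p=19, q=2
i=3: a=1 ⇒ p=29, q=3
i=4: a=4 ⇒ p=135, q=14
i=5: a=6 ⇒ p=839, q=87
…
i=7: a=1 ⇒ p=4330, q=449
i=8: a=1 ⇒ p=7821, q=811
i=9: a=1 ⇒ p=12151, q=1260
(x₁, y₁) = (12151, 1260);  12151² − 93·1260² = 1 ✓
n=2: (12151,1260)∘(12151,1260) = (12151·12151+93·1260·1260, 12151·1260+1260·12151) = (295293601,30620520)
n=3: (295293601,30620520)∘(12151,1260) = (12151·295293601+93·1260·30620520, 12151·30620520+1260·295293601) = (7176225079351,744139875780)
n=4: (7176225079351,744139875780)∘(12151,1260) = (12151·7176225079351+93·1260·744139875780, 12151·744139875780+1260·7176225079351) = (174396621583094401,18084087230585040)
n=5: (174396621583094401,18084087230585040)∘(12151,1260) = (12151·174396621583094401+93·1260·18084087230585040, 12151·18084087230585040+1260·174396621583094401) = (4238186690536135053751,439479487133537766300)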